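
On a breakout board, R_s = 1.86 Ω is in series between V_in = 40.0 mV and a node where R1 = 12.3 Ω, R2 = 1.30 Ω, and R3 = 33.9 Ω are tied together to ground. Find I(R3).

I ≈ 0.447 mA

Combine the parallel branches: R_p = (1/12.3 + 1/1.30 + 1/33.9)⁻¹ = 1.136 Ω.
V_A by voltage divider: V_A = 40.0 × 1.136/(1.86 + 1.136) = 15.17 mV.
I(R3) = V_A / R3 = 15.17/33.9 = 0.4475 mA.
(Equivalently: I_total = 13.35 mA, then current-divider fraction G_k/ΣG = 0.03352.)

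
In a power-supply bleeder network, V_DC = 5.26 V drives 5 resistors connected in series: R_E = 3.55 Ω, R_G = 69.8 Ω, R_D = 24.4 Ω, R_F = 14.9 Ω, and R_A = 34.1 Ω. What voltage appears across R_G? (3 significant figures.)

Series total: ΣR = 3.55 + 69.8 + 24.4 + 14.9 + 34.1 = 146.8 Ω.
V = V_DC · R/ΣR = 5.26 × 0.4756 = 2.502 V.

V ≈ 2.50 V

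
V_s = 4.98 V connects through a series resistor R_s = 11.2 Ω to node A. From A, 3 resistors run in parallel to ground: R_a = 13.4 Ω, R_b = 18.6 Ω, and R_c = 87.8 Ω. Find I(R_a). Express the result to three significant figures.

Equivalent of the parallel group: R_p = 7.154 Ω.
V_A by voltage divider: V_A = 4.98 × 7.154/(11.2 + 7.154) = 1.941 V.
Branch current I = V_A/R_a = 1.941/13.4 = 0.1449 A.

I ≈ 0.145 A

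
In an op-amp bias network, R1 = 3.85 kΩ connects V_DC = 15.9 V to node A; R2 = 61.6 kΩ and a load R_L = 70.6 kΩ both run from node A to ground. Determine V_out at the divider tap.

V_out ≈ 14.2 V

The load sits in parallel with R2, giving an effective lower resistance R2' = R2·R_L/(R2+R_L) = 32.90 kΩ.
Voltage divider with the loaded lower leg: V_out = 15.9 × 32.90/(3.85 + 32.90) = 15.9 × 0.8952 = 14.23 V.
(Unloaded it would be 15.0 V; the load pulls it down.)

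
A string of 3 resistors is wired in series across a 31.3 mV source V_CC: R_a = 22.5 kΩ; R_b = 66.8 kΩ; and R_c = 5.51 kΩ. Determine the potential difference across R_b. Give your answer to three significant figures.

V ≈ 22.1 mV

Series total: ΣR = 22.5 + 66.8 + 5.51 = 94.81 kΩ.
By the voltage-divider rule, V = 31.3 × 66.80/94.81 = 22.05 mV.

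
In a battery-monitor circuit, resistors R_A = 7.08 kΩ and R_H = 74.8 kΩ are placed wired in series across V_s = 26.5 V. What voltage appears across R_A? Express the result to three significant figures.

ΣR = 7.08 + 74.8 = 81.88 kΩ.
V = V_s · R/ΣR = 26.5 × 0.08647 = 2.291 V.

V ≈ 2.29 V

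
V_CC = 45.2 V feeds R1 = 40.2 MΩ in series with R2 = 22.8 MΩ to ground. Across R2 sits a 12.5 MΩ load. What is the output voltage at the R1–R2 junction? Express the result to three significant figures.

V_out ≈ 7.56 V

The load sits in parallel with R2, giving an effective lower resistance R2' = R2·R_L/(R2+R_L) = 8.074 MΩ.
Then V_out = V_CC · R2'/(R1 + R2') = 45.2 × 8.074/48.27 = 7.560 V.
(Unloaded it would be 16.4 V; the load pulls it down.)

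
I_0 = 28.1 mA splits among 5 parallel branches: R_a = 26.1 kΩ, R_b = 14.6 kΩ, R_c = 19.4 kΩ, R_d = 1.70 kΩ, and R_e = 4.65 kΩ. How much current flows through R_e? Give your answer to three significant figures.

I ≈ 6.28 mA

Conductances: ΣG = 1/26.1 + 1/14.6 + 1/19.4 + 1/1.70 + 1/4.65 = 0.9616 (1/kΩ).
Current divider: I(R_e) = I_0 · G_k/ΣG = 28.1 × (0.2151/0.9616) = 28.1 × 0.2236 = 6.284 mA.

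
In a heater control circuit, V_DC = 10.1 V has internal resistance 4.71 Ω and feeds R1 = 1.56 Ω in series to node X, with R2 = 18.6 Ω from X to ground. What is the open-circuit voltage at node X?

R1' = 4.71 + 1.56 = 6.270 Ω (source resistance + R1).
Open-circuit (no load on X): V_th = V_DC · R2/(R1' + R2) = 10.1 × 18.6/(6.270 + 18.6) = 7.554 V.

V_th ≈ 7.55 V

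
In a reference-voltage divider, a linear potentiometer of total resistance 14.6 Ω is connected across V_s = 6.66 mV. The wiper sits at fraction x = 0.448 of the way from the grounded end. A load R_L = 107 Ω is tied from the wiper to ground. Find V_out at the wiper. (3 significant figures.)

Lower segment x·R_p = 6.541 Ω; upper segment (1−x)·R_p = 8.059 Ω.
R_L loads the lower segment: effective lower R = 6.164 Ω.
Then V_out = V_s · 6.164/(8.059 + 6.164) = 2.886 mV.
(Unloaded: V_out = x·V_s = 2.98 mV.)

V_out ≈ 2.89 mV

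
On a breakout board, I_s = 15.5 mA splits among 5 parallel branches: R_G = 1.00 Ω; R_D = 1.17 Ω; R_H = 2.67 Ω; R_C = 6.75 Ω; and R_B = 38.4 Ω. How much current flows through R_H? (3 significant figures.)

I ≈ 2.42 mA

Total conductance ΣG = 1/1.00 + 1/1.17 + 1/2.67 + 1/6.75 + 1/38.4 = 2.403 (units of 1/Ω).
Current divider: I(R_H) = I_s · G_k/ΣG = 15.5 × (0.3745/2.403) = 15.5 × 0.1558 = 2.415 mA.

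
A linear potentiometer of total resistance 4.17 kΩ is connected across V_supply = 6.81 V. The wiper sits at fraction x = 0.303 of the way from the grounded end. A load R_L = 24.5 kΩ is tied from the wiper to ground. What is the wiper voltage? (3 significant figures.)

V_out ≈ 1.99 V

Split the track: R_lower = x·R_p = 1.264 kΩ, R_upper = (1−x)·R_p = 2.906 kΩ.
R_L loads the lower segment: effective lower R = 1.202 kΩ.
V_out = 6.81 × 1.202/(2.906 + 1.202) = 1.992 V.
(Unloaded: V_out = x·V_supply = 2.06 V.)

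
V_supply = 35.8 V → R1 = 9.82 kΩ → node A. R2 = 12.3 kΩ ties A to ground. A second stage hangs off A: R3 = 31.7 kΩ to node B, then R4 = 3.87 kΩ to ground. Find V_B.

Node A sees R2 in parallel with the series input of stage 2, R3 + R4 = 35.57 kΩ.
Effective lower resistance at A: R2 ‖ 35.57 = 9.140 kΩ.
So V_A = 35.8 × 0.4821 = 17.26 V.
Stage 2 is unloaded, so V_B = V_A · R4/(R3+R4) = 17.26 × 3.87/35.57 = 1.878 V.

V_B ≈ 1.88 V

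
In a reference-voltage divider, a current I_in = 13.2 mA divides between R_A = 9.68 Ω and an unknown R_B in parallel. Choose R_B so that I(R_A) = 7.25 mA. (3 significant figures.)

The fraction through R_A equals R_B/(R_A+R_B).
7.25/13.2 = R_B/(R_A + R_B) → R_B = R_A · (0.5492)/(1 − 0.5492) = 9.68 × 1.218 = 11.79 Ω.

R_B ≈ 11.8 Ω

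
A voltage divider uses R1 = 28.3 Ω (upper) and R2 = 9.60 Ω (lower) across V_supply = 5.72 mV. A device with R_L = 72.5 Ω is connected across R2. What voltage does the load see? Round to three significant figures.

V_out ≈ 1.32 mV

First combine the lower leg with the load: R2 ‖ R_L = 8.477 Ω.
Now apply the divider: V_out = 5.72 × 0.2305 = 1.319 mV.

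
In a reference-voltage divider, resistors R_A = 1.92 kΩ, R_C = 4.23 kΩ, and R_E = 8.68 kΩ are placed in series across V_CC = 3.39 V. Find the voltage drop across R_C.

Total series resistance ΣR = 1.92 + 4.23 + 8.68 = 14.83 kΩ.
V = V_CC · R/ΣR = 3.39 × 0.2852 = 0.9669 V.

V ≈ 0.967 V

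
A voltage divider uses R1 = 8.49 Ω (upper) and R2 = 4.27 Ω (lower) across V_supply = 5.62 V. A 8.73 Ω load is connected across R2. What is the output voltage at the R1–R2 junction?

First combine the lower leg with the load: R2 ‖ R_L = 2.867 Ω.
Voltage divider with the loaded lower leg: V_out = 5.62 × 2.867/(8.49 + 2.867) = 5.62 × 0.2525 = 1.419 V.

V_out ≈ 1.42 V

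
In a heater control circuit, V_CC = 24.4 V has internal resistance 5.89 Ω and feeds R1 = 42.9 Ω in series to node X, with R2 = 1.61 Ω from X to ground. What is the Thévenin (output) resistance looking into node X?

R_th ≈ 1.56 Ω

R1' = 5.89 + 42.9 = 48.79 Ω (source resistance + R1).
Zeroing V_CC shorts the top of R1' to ground, so R_th = R1' ‖ R2 = 1.559 Ω.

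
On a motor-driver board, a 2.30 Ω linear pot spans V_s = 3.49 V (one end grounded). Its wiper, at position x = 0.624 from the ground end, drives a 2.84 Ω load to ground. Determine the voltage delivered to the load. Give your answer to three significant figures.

V_out ≈ 1.83 V

The pot divides into 0.8648 Ω above the wiper and 1.435 Ω below.
(x·R_p) ‖ R_L = 0.9534 Ω.
Then V_out = V_s · 0.9534/(0.8648 + 0.9534) = 1.830 V.
(Unloaded: V_out = x·V_s = 2.18 V.)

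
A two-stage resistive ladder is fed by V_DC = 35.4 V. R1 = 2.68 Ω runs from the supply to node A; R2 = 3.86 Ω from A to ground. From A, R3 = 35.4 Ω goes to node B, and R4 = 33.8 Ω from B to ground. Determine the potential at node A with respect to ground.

V_A ≈ 20.4 V

The second stage (R3 + R4 = 69.20 Ω) loads node A in parallel with R2.
R2 ‖ (R3+R4) = 3.656 Ω.
First divider: V_A = V_DC · 3.656/(2.68 + 3.656) = 20.43 V.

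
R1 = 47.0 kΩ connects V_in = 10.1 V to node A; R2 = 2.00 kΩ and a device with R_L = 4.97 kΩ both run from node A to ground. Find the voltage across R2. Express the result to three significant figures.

V_out ≈ 0.297 V

The load sits in parallel with R2, giving an effective lower resistance R2' = R2·R_L/(R2+R_L) = 1.426 kΩ.
Voltage divider with the loaded lower leg: V_out = 10.1 × 1.426/(47.0 + 1.426) = 10.1 × 0.02945 = 0.2974 V.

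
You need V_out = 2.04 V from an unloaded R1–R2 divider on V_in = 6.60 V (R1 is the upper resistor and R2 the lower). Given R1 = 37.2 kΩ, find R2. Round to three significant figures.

The divider ratio is R2/(R1+R2) = 2.04/6.60 = 0.3091.
R2 = R1 · 0.3091/(1 − 0.3091) = 16.64 kΩ.

R2 ≈ 16.6 kΩ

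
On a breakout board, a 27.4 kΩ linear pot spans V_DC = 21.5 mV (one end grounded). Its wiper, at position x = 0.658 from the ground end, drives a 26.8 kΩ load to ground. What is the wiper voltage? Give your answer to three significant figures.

The pot divides into 9.371 kΩ above the wiper and 18.03 kΩ below.
(x·R_p) ‖ R_L = 10.78 kΩ.
V_out = 21.5 × 10.78/(9.371 + 10.78) = 11.50 mV.
(Unloaded: V_out = x·V_DC = 14.1 mV.)

V_out ≈ 11.5 mV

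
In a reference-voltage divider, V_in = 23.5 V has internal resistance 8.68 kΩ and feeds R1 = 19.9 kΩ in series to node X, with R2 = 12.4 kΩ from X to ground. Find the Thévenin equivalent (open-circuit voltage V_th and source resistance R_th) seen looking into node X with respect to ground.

R1' = 8.68 + 19.9 = 28.58 kΩ (source resistance + R1).
With X open, the divider is unloaded: V_th = 23.5 × 12.4/40.98 = 7.111 V.
Looking into X with the source shorted: R_th = R1'·R2/(R1'+R2) = 28.58 × 12.4/40.98 = 8.648 kΩ.

V_th ≈ 7.11 V, R_th ≈ 8.65 kΩ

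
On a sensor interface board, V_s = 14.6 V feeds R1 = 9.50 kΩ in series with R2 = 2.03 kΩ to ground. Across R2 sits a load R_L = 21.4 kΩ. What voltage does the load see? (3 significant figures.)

First combine the lower leg with the load: R2 ‖ R_L = 1.854 kΩ.
Then V_out = V_s · R2'/(R1 + R2') = 14.6 × 1.854/11.35 = 2.384 V.

V_out ≈ 2.38 V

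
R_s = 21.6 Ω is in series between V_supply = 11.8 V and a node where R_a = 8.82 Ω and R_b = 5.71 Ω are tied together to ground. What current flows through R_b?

I ≈ 0.286 A

Parallel bank: R_p = 1/(1/8.82 + 1/5.71) = 3.466 Ω.
V_A by voltage divider: V_A = 11.8 × 3.466/(21.6 + 3.466) = 1.632 V.
I(R_b) = V_A / R_b = 1.632/5.71 = 0.2858 A.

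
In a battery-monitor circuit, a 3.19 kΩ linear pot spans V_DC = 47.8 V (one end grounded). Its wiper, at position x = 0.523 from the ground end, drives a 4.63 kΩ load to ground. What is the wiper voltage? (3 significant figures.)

The pot divides into 1.522 kΩ above the wiper and 1.668 kΩ below.
Lower segment in parallel with the load: 1.668 ‖ 4.63 = 1.226 kΩ.
Then V_out = V_DC · 1.226/(1.522 + 1.226) = 21.33 V.

V_out ≈ 21.3 V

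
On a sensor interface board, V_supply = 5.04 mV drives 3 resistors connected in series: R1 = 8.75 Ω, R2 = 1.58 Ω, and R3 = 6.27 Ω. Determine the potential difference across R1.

V ≈ 2.66 mV

Series total: ΣR = 8.75 + 1.58 + 6.27 = 16.60 Ω.
By the voltage-divider rule, V = 5.04 × 8.750/16.60 = 2.657 mV.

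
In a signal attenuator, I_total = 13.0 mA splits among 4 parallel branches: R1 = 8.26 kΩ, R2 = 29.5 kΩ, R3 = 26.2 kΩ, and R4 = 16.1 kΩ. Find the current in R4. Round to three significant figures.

Total conductance ΣG = 1/8.26 + 1/29.5 + 1/26.2 + 1/16.1 = 0.2552 (units of 1/kΩ).
Current divider: I(R4) = I_total · G_k/ΣG = 13.0 × (0.06211/0.2552) = 13.0 × 0.2433 = 3.163 mA.

I ≈ 3.16 mA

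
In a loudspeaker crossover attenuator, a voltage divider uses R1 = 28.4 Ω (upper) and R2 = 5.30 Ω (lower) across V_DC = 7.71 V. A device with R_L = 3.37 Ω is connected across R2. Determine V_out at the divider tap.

First combine the lower leg with the load: R2 ‖ R_L = 2.060 Ω.
Voltage divider with the loaded lower leg: V_out = 7.71 × 2.060/(28.4 + 2.060) = 7.71 × 0.06763 = 0.5214 V.

V_out ≈ 0.521 V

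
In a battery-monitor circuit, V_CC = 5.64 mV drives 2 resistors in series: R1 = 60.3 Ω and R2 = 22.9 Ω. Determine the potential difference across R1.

Series total: ΣR = 60.3 + 22.9 = 83.20 Ω.
By the voltage-divider rule, V = 5.64 × 60.30/83.20 = 4.088 mV.

V ≈ 4.09 mV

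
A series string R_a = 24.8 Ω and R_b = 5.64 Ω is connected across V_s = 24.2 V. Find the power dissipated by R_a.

Series current I = V_s/ΣR = 24.2/30.44 = 0.7950 A.
P = I²R = 0.6320 × 24.8 = 15.67 W.

P ≈ 15.7 W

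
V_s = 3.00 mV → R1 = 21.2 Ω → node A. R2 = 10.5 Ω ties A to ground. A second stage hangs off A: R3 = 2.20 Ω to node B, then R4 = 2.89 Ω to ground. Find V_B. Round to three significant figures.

V_B ≈ 0.237 mV

Looking into the second stage from A: R3 + R4 = 5.090 Ω appears in parallel with R2.
R2 ‖ (R3+R4) = 3.428 Ω.
So V_A = 3.00 × 0.1392 = 0.4176 mV.
Stage 2 is unloaded, so V_B = V_A · R4/(R3+R4) = 0.4176 × 2.89/5.090 = 0.2371 mV.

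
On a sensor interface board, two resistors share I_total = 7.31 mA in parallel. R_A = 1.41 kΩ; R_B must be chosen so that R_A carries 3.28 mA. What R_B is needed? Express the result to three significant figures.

R_B ≈ 1.15 kΩ

In a two-way split, I_A/I_total = R_B/(R_A + R_B).
3.28/7.31 = R_B/(R_A + R_B) → R_B = R_A · (0.4487)/(1 − 0.4487) = 1.41 × 0.8139 = 1.148 kΩ.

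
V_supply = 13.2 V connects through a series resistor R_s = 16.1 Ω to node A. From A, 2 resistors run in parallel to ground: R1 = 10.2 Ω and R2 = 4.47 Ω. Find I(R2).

Equivalent of the parallel group: R_p = 3.108 Ω.
V_A = 13.2 × 3.108/19.21 = 2.136 V.
Branch current I = V_A/R2 = 2.136/4.47 = 0.4778 A.

I ≈ 0.478 A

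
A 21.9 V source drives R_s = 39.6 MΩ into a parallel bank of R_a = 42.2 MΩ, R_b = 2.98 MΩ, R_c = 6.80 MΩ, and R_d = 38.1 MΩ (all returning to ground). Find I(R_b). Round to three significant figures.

I ≈ 0.333 µA

Combine the parallel branches: R_p = (1/42.2 + 1/2.98 + 1/6.80 + 1/38.1)⁻¹ = 1.878 MΩ.
V_A = 21.9 × 1.878/41.48 = 0.9914 V.
Branch current I = V_A/R_b = 0.9914/2.98 = 0.3327 µA.
(Check via current divider: I_total = 0.5280 µA; share G_k/ΣG = 0.6301 → same result.)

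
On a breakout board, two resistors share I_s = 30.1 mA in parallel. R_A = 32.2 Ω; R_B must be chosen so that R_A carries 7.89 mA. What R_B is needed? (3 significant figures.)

Two-branch current divider: I_A = I_s · R_B/(R_A + R_B).
With f = 0.2621, R_B = R_A · f/(1−f) = 32.2 × 0.3552 = 11.44 Ω.

R_B ≈ 11.4 Ω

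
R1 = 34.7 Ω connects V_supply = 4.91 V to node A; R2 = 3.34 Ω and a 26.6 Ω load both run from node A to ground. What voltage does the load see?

V_out ≈ 0.387 V

First combine the lower leg with the load: R2 ‖ R_L = 2.967 Ω.
Voltage divider with the loaded lower leg: V_out = 4.91 × 2.967/(34.7 + 2.967) = 4.91 × 0.07878 = 0.3868 V.
(Unloaded it would be 0.431 V; the load pulls it down.)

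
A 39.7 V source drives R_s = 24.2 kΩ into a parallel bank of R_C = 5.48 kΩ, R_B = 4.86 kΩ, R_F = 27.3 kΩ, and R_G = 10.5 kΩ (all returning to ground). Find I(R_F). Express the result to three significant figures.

I ≈ 0.107 mA

Combine the parallel branches: R_p = (1/5.48 + 1/4.86 + 1/27.3 + 1/10.5)⁻¹ = 1.923 kΩ.
V_A by voltage divider: V_A = 39.7 × 1.923/(24.2 + 1.923) = 2.922 V.
I(R_F) = V_A / R_F = 2.922/27.3 = 0.1070 mA.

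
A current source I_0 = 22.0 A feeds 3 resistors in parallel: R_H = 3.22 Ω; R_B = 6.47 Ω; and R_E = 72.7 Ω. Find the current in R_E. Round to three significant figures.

ΣG = 1/3.22 + 1/6.47 + 1/72.7 = 0.4789.
By the current-divider rule, I = I_0 · G_k/ΣG = 22.0 × 0.02872 = 0.6319 A.

I ≈ 0.632 A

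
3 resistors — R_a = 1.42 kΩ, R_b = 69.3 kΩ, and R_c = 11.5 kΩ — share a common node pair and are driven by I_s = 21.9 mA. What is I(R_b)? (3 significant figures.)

I ≈ 0.392 mA

ΣG = 1/1.42 + 1/69.3 + 1/11.5 = 0.8056.
R_b takes the fraction G_k/ΣG = 0.01443/0.8056 = 0.01791, so I = 21.9 × 0.01791 = 0.3923 mA.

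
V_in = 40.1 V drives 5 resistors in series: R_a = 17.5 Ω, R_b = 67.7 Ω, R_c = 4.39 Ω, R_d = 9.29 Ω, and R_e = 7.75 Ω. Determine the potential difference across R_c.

ΣR = 17.5 + 67.7 + 4.39 + 9.29 + 7.75 = 106.6 Ω.
Voltage divider: V = V_in · (4.390 / 106.6) = 40.1 × 0.04117 = 1.651 V.

V ≈ 1.65 V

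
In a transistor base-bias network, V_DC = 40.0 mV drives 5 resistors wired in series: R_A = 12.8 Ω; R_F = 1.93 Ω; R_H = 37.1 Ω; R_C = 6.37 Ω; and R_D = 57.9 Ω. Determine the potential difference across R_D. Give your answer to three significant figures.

V ≈ 19.9 mV

Series total: ΣR = 12.8 + 1.93 + 37.1 + 6.37 + 57.9 = 116.1 Ω.
V = V_DC · R/ΣR = 40.0 × 0.4987 = 19.95 mV.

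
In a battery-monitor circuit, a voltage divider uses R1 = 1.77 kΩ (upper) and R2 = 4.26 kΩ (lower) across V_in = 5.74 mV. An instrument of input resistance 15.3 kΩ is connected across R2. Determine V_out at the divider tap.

First combine the lower leg with the load: R2 ‖ R_L = 3.332 kΩ.
Voltage divider with the loaded lower leg: V_out = 5.74 × 3.332/(1.77 + 3.332) = 5.74 × 0.6531 = 3.749 mV.

V_out ≈ 3.75 mV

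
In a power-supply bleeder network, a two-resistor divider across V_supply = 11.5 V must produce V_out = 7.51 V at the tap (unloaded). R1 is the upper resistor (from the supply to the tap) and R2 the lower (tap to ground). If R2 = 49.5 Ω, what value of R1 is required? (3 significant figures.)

The divider ratio is R2/(R1+R2) = 7.51/11.5 = 0.6530.
So R1 = R2 · (V_supply/V_out − 1) = 49.5 × (11.5/7.51 − 1) = 49.5 × 0.5313 = 26.30 Ω.

R1 ≈ 26.3 Ω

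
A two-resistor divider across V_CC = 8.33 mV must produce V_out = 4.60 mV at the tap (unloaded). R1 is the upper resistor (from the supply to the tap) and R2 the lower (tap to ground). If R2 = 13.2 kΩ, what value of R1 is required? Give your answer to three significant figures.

R1 ≈ 10.7 kΩ

Required fraction k = V_out/V_CC = 0.5522.
So R1 = R2 · (V_CC/V_out − 1) = 13.2 × (8.33/4.60 − 1) = 13.2 × 0.8109 = 10.70 kΩ.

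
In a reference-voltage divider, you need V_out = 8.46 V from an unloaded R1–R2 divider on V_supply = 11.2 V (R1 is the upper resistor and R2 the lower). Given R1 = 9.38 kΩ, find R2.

R2 ≈ 29.0 kΩ

The divider ratio is R2/(R1+R2) = 8.46/11.2 = 0.7554.
So R2 = R1 · V_out/(V_supply − V_out) = 9.38 × 8.46/(11.2 − 8.46) = 9.38 × 3.088 = 28.96 kΩ.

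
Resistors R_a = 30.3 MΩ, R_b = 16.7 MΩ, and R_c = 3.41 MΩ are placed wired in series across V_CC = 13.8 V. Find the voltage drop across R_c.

Total series resistance ΣR = 30.3 + 16.7 + 3.41 = 50.41 MΩ.
By the voltage-divider rule, V = 13.8 × 3.410/50.41 = 0.9335 V.

V ≈ 0.934 V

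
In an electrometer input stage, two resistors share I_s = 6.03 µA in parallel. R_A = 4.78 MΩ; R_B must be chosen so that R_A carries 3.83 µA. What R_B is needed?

R_B ≈ 8.32 MΩ

The fraction through R_A equals R_B/(R_A+R_B).
With f = 0.6352, R_B = R_A · f/(1−f) = 4.78 × 1.741 = 8.322 MΩ.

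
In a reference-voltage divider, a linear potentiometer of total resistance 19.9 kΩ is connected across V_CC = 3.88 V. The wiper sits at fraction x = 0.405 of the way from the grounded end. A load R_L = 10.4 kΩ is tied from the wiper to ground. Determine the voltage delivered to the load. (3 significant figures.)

Lower segment x·R_p = 8.059 kΩ; upper segment (1−x)·R_p = 11.84 kΩ.
Lower segment in parallel with the load: 8.059 ‖ 10.4 = 4.541 kΩ.
Loaded-divider output: V_out = 3.88 × 0.2772 = 1.075 V.
(Unloaded: V_out = x·V_CC = 1.57 V.)

V_out ≈ 1.08 V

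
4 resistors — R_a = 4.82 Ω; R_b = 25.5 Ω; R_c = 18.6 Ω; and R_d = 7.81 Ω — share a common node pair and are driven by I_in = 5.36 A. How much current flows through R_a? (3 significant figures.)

I ≈ 2.60 A

Conductances: ΣG = 1/4.82 + 1/25.5 + 1/18.6 + 1/7.81 = 0.4285 (1/Ω).
Current divider: I(R_a) = I_in · G_k/ΣG = 5.36 × (0.2075/0.4285) = 5.36 × 0.4842 = 2.595 A.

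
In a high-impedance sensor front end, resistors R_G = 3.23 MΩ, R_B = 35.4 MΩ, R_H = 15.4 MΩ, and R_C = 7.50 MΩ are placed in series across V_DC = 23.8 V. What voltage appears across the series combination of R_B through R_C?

V ≈ 22.6 V

Series total: ΣR = 3.23 + 35.4 + 15.4 + 7.50 = 61.53 MΩ.
R_{R_B..R_C} = 35.4 + 15.4 + 7.50 = 58.30 MΩ.
By the voltage-divider rule, V = 23.8 × 58.30/61.53 = 22.55 V.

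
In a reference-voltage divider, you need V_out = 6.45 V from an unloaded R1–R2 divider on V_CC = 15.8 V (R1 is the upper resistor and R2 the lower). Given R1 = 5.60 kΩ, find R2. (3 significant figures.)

The divider ratio is R2/(R1+R2) = 6.45/15.8 = 0.4082.
R2 = R1 · 0.4082/(1 − 0.4082) = 3.863 kΩ.

R2 ≈ 3.86 kΩ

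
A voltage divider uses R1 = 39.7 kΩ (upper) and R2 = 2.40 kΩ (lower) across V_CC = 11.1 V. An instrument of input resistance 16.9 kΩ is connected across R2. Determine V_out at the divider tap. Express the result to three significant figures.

V_out ≈ 0.558 V

R2 ‖ R_L = (2.40 × 16.9)/(2.40 + 16.9) = 2.102 kΩ.
Voltage divider with the loaded lower leg: V_out = 11.1 × 2.102/(39.7 + 2.102) = 11.1 × 0.05027 = 0.5580 V.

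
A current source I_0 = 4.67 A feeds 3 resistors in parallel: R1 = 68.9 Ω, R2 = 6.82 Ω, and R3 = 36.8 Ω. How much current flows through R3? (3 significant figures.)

I ≈ 0.674 A

Total conductance ΣG = 1/68.9 + 1/6.82 + 1/36.8 = 0.1883 (units of 1/Ω).
Current divider: I(R3) = I_0 · G_k/ΣG = 4.67 × (0.02717/0.1883) = 4.67 × 0.1443 = 0.6739 A.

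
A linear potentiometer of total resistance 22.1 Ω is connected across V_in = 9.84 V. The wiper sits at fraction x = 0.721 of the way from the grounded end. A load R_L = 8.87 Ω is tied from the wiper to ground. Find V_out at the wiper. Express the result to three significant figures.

Lower segment x·R_p = 15.93 Ω; upper segment (1−x)·R_p = 6.166 Ω.
R_L loads the lower segment: effective lower R = 5.698 Ω.
Loaded-divider output: V_out = 9.84 × 0.4803 = 4.726 V.
(Unloaded: V_out = x·V_in = 7.09 V.)

V_out ≈ 4.73 V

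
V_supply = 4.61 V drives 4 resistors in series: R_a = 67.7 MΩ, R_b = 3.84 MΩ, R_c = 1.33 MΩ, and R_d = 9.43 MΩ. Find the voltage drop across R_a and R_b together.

V ≈ 4.01 V

Total series resistance ΣR = 67.7 + 3.84 + 1.33 + 9.43 = 82.30 MΩ.
R_{R_a..R_b} = 67.7 + 3.84 = 71.54 MΩ.
V = V_supply · R/ΣR = 4.61 × 0.8693 = 4.007 V.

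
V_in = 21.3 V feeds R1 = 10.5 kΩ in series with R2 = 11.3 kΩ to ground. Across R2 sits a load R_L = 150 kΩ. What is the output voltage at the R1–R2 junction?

V_out ≈ 10.7 V

First combine the lower leg with the load: R2 ‖ R_L = 10.51 kΩ.
Now apply the divider: V_out = 21.3 × 0.5002 = 10.65 V.
(Unloaded it would be 11.0 V; the load pulls it down.)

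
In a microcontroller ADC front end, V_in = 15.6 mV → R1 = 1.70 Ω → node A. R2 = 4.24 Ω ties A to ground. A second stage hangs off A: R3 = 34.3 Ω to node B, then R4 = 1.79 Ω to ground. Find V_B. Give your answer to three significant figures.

The second stage (R3 + R4 = 36.09 Ω) loads node A in parallel with R2.
Effective lower resistance at A: R2 ‖ 36.09 = 3.794 Ω.
V_A = 15.6 × 3.794/(1.70 + 3.794) = 10.77 mV.
Then the unloaded second divider: V_B = V_A × R4/(R3+R4) = 10.77 × 0.04960 = 0.5343 mV.

V_B ≈ 0.534 mV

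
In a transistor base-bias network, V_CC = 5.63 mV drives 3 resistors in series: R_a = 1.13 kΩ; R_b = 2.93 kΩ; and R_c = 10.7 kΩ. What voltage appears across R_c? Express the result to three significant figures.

V ≈ 4.08 mV

Series total: ΣR = 1.13 + 2.93 + 10.7 = 14.76 kΩ.
By the voltage-divider rule, V = 5.63 × 10.70/14.76 = 4.081 mV.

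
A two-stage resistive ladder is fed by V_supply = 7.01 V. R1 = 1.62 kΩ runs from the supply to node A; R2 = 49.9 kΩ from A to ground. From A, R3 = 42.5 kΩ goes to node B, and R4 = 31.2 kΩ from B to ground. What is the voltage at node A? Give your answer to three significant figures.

V_A ≈ 6.65 V

Looking into the second stage from A: R3 + R4 = 73.70 kΩ appears in parallel with R2.
Effective lower resistance at A: R2 ‖ 73.70 = 29.75 kΩ.
V_A = 7.01 × 29.75/(1.62 + 29.75) = 6.648 V.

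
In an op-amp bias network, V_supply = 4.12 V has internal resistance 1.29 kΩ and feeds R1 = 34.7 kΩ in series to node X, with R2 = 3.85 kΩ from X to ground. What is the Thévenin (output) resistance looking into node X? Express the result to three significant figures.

R1' = 1.29 + 34.7 = 35.99 kΩ (source resistance + R1).
Looking into X with the source shorted: R_th = R1'·R2/(R1'+R2) = 35.99 × 3.85/39.84 = 3.478 kΩ.

R_th ≈ 3.48 kΩ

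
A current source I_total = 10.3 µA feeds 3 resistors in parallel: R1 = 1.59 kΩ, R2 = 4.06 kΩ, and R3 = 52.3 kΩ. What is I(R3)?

I ≈ 0.220 µA

Total conductance ΣG = 1/1.59 + 1/4.06 + 1/52.3 = 0.8944 (units of 1/kΩ).
R3 takes the fraction G_k/ΣG = 0.01912/0.8944 = 0.02138, so I = 10.3 × 0.02138 = 0.2202 µA.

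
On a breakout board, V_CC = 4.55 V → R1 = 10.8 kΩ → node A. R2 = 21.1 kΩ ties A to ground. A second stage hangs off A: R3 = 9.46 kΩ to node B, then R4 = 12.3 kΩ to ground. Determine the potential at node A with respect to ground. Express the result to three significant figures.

V_A ≈ 2.27 V

Node A sees R2 in parallel with the series input of stage 2, R3 + R4 = 21.76 kΩ.
R2 ‖ (R3+R4) = 10.71 kΩ.
V_A = 4.55 × 10.71/(10.8 + 10.71) = 2.266 V.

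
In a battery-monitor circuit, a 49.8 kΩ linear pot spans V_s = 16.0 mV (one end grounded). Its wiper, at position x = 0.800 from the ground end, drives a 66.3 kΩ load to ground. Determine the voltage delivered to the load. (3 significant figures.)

The pot divides into 9.960 kΩ above the wiper and 39.84 kΩ below.
R_L loads the lower segment: effective lower R = 24.89 kΩ.
Then V_out = V_s · 24.89/(9.960 + 24.89) = 11.43 mV.

V_out ≈ 11.4 mV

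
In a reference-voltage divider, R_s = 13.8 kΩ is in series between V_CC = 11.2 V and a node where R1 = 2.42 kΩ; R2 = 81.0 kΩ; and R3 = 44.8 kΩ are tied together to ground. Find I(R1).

I ≈ 0.645 mA

Combine the parallel branches: R_p = (1/2.42 + 1/81.0 + 1/44.8)⁻¹ = 2.233 kΩ.
V_A by voltage divider: V_A = 11.2 × 2.233/(13.8 + 2.233) = 1.560 V.
I(R1) = V_A / R1 = 1.560/2.42 = 0.6445 mA.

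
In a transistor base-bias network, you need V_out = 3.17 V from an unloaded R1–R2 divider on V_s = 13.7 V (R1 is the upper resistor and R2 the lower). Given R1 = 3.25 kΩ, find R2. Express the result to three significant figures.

Required fraction k = V_out/V_s = 0.2314.
R2 = R1 · 0.2314/(1 − 0.2314) = 0.9784 kΩ.

R2 ≈ 0.978 kΩ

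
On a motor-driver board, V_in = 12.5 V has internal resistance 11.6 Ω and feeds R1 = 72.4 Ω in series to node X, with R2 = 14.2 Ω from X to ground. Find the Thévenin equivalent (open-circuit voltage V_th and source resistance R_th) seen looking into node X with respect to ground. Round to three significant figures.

R1' = 11.6 + 72.4 = 84.00 Ω (source resistance + R1).
With X open, the divider is unloaded: V_th = 12.5 × 14.2/98.20 = 1.808 V.
Zeroing V_in shorts the top of R1' to ground, so R_th = R1' ‖ R2 = 12.15 Ω.

V_th ≈ 1.81 V, R_th ≈ 12.1 Ω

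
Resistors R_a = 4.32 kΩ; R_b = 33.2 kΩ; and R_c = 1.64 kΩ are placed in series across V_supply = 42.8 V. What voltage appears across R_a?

Total series resistance ΣR = 4.32 + 33.2 + 1.64 = 39.16 kΩ.
Voltage divider: V = V_supply · (4.320 / 39.16) = 42.8 × 0.1103 = 4.722 V.

V ≈ 4.72 V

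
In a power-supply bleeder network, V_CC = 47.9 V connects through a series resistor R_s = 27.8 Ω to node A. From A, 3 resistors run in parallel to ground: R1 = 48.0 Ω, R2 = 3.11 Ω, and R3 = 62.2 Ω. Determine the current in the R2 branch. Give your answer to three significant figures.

I ≈ 1.40 A

Parallel bank: R_p = 1/(1/48.0 + 1/3.11 + 1/62.2) = 2.790 Ω.
V_A = 47.9 × 2.790/30.59 = 4.368 V.
Branch current I = V_A/R2 = 4.368/3.11 = 1.405 A.
(Equivalently: I_total = 1.566 A, then current-divider fraction G_k/ΣG = 0.8970.)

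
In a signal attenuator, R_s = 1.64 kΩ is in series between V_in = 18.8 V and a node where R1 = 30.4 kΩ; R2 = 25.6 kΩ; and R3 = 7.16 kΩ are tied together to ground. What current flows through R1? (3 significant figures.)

I ≈ 0.459 mA

Equivalent of the parallel group: R_p = 4.725 kΩ.
V_A by voltage divider: V_A = 18.8 × 4.725/(1.64 + 4.725) = 13.96 V.
I(R1) = V_A / R1 = 13.96/30.4 = 0.4591 mA.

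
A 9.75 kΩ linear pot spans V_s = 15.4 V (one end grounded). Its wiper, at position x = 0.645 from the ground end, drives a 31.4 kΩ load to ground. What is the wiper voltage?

Split the track: R_lower = x·R_p = 6.289 kΩ, R_upper = (1−x)·R_p = 3.461 kΩ.
(x·R_p) ‖ R_L = 5.239 kΩ.
Loaded-divider output: V_out = 15.4 × 0.6022 = 9.274 V.

V_out ≈ 9.27 V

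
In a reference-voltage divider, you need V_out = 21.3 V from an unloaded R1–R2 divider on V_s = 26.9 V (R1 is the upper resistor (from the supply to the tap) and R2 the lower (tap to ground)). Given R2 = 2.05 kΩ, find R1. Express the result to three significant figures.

R1 ≈ 0.539 kΩ

V_out/V_s = R2/(R1+R2) = 0.7918.
R1 = R2·(1/k − 1) = 2.05 × 0.2629 = 0.5390 kΩ.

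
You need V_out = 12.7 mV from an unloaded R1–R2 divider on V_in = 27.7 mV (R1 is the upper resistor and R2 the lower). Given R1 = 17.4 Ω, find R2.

R2 ≈ 14.7 Ω

V_out/V_in = R2/(R1+R2) = 0.4585.
So R2 = R1 · V_out/(V_in − V_out) = 17.4 × 12.7/(27.7 − 12.7) = 17.4 × 0.8467 = 14.73 Ω.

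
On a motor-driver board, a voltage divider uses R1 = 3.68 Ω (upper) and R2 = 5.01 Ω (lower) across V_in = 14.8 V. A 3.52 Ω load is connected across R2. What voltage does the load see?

First combine the lower leg with the load: R2 ‖ R_L = 2.067 Ω.
Now apply the divider: V_out = 14.8 × 0.3597 = 5.324 V.

V_out ≈ 5.32 V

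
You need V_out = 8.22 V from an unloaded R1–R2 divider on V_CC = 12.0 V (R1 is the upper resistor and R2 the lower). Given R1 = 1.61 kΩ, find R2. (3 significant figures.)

The divider ratio is R2/(R1+R2) = 8.22/12.0 = 0.6850.
R2 = R1 · 0.6850/(1 − 0.6850) = 3.501 kΩ.

R2 ≈ 3.50 kΩ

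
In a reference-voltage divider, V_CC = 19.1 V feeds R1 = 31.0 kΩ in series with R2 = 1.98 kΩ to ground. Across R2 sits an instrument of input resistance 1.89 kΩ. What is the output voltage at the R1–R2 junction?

V_out ≈ 0.578 V

R2 ‖ R_L = (1.98 × 1.89)/(1.98 + 1.89) = 0.9670 kΩ.
Then V_out = V_CC · R2'/(R1 + R2') = 19.1 × 0.9670/31.97 = 0.5778 V.
(Unloaded it would be 1.15 V; the load pulls it down.)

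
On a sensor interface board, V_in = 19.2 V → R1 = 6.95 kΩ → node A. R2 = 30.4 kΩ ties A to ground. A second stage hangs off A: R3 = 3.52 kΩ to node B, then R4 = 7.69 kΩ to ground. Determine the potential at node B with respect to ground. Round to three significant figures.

V_B ≈ 7.12 V

Looking into the second stage from A: R3 + R4 = 11.21 kΩ appears in parallel with R2.
R2 ‖ (R3+R4) = 8.190 kΩ.
V_A = 19.2 × 8.190/(6.95 + 8.190) = 10.39 V.
V_B = V_A × 0.6860 = 7.125 V.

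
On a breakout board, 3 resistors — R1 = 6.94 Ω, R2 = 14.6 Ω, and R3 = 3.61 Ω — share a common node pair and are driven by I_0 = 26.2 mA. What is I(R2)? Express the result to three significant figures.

Conductances: ΣG = 1/6.94 + 1/14.6 + 1/3.61 = 0.4896 (1/Ω).
Current divider: I(R2) = I_0 · G_k/ΣG = 26.2 × (0.06849/0.4896) = 26.2 × 0.1399 = 3.665 mA.

I ≈ 3.67 mA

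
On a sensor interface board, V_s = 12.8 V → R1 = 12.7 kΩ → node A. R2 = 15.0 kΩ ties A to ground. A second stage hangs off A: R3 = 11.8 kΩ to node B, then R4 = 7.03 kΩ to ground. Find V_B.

Looking into the second stage from A: R3 + R4 = 18.83 kΩ appears in parallel with R2.
R2 ‖ (R3+R4) = 8.349 kΩ.
V_A = 12.8 × 8.349/(12.7 + 8.349) = 5.077 V.
Stage 2 is unloaded, so V_B = V_A · R4/(R3+R4) = 5.077 × 7.03/18.83 = 1.895 V.

V_B ≈ 1.90 V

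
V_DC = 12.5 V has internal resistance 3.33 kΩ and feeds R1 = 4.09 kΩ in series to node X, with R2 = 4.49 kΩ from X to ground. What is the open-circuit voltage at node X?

V_th ≈ 4.71 V

R1' = 3.33 + 4.09 = 7.420 kΩ (source resistance + R1).
With X open, the divider is unloaded: V_th = 12.5 × 4.49/11.91 = 4.712 V.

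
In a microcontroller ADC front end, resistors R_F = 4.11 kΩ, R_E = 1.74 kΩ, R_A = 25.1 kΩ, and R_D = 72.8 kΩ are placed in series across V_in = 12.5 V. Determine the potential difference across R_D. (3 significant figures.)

Total series resistance ΣR = 4.11 + 1.74 + 25.1 + 72.8 = 103.8 kΩ.
Voltage divider: V = V_in · (72.80 / 103.8) = 12.5 × 0.7017 = 8.771 V.

V ≈ 8.77 V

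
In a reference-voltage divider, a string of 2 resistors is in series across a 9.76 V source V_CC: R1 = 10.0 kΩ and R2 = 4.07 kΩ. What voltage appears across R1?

Series total: ΣR = 10.0 + 4.07 = 14.07 kΩ.
V = V_CC · R/ΣR = 9.76 × 0.7107 = 6.937 V.

V ≈ 6.94 V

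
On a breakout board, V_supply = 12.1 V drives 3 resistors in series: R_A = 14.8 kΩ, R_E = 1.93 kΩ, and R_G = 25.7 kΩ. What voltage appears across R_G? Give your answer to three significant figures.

Series total: ΣR = 14.8 + 1.93 + 25.7 = 42.43 kΩ.
Voltage divider: V = V_supply · (25.70 / 42.43) = 12.1 × 0.6057 = 7.329 V.

V ≈ 7.33 V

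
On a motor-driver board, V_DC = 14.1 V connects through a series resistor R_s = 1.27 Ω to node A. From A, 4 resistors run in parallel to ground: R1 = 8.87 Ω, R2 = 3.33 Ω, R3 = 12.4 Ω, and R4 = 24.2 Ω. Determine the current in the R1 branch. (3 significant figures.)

Combine the parallel branches: R_p = (1/8.87 + 1/3.33 + 1/12.4 + 1/24.2)⁻¹ = 1.869 Ω.
V_A = 14.1 × 1.869/3.139 = 8.396 V.
Branch current I = V_A/R1 = 8.396/8.87 = 0.9465 A.
(Equivalently: I_total = 4.492 A, then current-divider fraction G_k/ΣG = 0.2107.)

I ≈ 0.947 A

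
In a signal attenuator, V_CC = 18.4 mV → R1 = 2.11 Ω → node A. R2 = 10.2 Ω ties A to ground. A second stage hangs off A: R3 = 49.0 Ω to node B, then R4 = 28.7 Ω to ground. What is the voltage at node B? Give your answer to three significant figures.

V_B ≈ 5.51 mV

Node A sees R2 in parallel with the series input of stage 2, R3 + R4 = 77.70 Ω.
R2 ‖ (R3+R4) = 9.016 Ω.
V_A = 18.4 × 9.016/(2.11 + 9.016) = 14.91 mV.
Stage 2 is unloaded, so V_B = V_A · R4/(R3+R4) = 14.91 × 28.7/77.70 = 5.508 mV.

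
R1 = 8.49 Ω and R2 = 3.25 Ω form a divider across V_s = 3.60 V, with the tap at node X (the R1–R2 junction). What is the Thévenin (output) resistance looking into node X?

Zeroing V_s shorts the top of R1 to ground, so R_th = R1 ‖ R2 = 2.350 Ω.

R_th ≈ 2.35 Ω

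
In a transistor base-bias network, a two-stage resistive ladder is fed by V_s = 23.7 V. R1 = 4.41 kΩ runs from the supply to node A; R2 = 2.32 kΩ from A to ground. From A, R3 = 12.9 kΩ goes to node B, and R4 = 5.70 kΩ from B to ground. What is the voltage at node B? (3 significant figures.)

V_B ≈ 2.31 V

The second stage (R3 + R4 = 18.60 kΩ) loads node A in parallel with R2.
R2 ‖ (R3+R4) = 2.063 kΩ.
First divider: V_A = V_s · 2.063/(4.41 + 2.063) = 7.553 V.
Stage 2 is unloaded, so V_B = V_A · R4/(R3+R4) = 7.553 × 5.70/18.60 = 2.315 V.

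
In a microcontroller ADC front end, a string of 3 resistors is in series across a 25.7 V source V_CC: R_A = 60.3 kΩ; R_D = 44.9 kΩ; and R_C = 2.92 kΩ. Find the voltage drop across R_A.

V ≈ 14.3 V

ΣR = 60.3 + 44.9 + 2.92 = 108.1 kΩ.
By the voltage-divider rule, V = 25.7 × 60.30/108.1 = 14.33 V.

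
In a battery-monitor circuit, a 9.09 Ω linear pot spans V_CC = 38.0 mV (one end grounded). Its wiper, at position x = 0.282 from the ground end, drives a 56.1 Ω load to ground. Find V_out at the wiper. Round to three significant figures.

The pot divides into 6.527 Ω above the wiper and 2.563 Ω below.
(x·R_p) ‖ R_L = 2.451 Ω.
Then V_out = V_CC · 2.451/(6.527 + 2.451) = 10.38 mV.

V_out ≈ 10.4 mV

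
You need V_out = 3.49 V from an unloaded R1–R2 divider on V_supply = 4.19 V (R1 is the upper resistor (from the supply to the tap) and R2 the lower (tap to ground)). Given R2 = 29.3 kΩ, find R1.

The divider ratio is R2/(R1+R2) = 3.49/4.19 = 0.8329.
Rearranging, R1 = R2·(1−k)/k = 29.3 × 0.2006 = 5.877 kΩ.

R1 ≈ 5.88 kΩ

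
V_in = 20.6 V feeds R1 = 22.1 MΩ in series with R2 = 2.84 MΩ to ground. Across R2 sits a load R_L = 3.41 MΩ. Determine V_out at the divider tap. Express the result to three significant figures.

V_out ≈ 1.35 V

First combine the lower leg with the load: R2 ‖ R_L = 1.550 MΩ.
Voltage divider with the loaded lower leg: V_out = 20.6 × 1.550/(22.1 + 1.550) = 20.6 × 0.06552 = 1.350 V.
(Unloaded it would be 2.35 V; the load pulls it down.)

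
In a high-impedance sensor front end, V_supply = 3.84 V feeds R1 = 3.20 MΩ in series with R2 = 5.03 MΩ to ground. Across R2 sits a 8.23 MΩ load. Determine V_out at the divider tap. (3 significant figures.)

V_out ≈ 1.90 V

R2 ‖ R_L = (5.03 × 8.23)/(5.03 + 8.23) = 3.122 MΩ.
Voltage divider with the loaded lower leg: V_out = 3.84 × 3.122/(3.20 + 3.122) = 3.84 × 0.4938 = 1.896 V.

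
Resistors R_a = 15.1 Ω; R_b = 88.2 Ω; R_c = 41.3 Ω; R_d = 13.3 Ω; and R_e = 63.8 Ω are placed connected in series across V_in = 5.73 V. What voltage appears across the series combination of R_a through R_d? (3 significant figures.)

V ≈ 4.08 V

ΣR = 15.1 + 88.2 + 41.3 + 13.3 + 63.8 = 221.7 Ω.
R_{R_a..R_d} = 15.1 + 88.2 + 41.3 + 13.3 = 157.9 Ω.
V = V_in · R/ΣR = 5.73 × 0.7122 = 4.081 V.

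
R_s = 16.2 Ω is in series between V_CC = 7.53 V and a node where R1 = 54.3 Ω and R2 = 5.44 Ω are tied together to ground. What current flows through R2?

I ≈ 0.324 A

Parallel bank: R_p = 1/(1/54.3 + 1/5.44) = 4.945 Ω.
V_A by voltage divider: V_A = 7.53 × 4.945/(16.2 + 4.945) = 1.761 V.
I(R2) = V_A / R2 = 1.761/5.44 = 0.3237 A.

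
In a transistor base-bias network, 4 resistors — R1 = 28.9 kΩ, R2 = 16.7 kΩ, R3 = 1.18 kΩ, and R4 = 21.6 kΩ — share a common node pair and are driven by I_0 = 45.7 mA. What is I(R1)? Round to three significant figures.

Total conductance ΣG = 1/28.9 + 1/16.7 + 1/1.18 + 1/21.6 = 0.9882 (units of 1/kΩ).
By the current-divider rule, I = I_0 · G_k/ΣG = 45.7 × 0.03501 = 1.600 mA.

I ≈ 1.60 mA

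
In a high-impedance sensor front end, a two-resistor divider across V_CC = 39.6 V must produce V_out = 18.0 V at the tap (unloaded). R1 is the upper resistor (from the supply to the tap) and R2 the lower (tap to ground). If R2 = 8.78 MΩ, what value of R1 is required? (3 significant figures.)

The divider ratio is R2/(R1+R2) = 18.0/39.6 = 0.4545.
R1 = R2·(1/k − 1) = 8.78 × 1.200 = 10.54 MΩ.

R1 ≈ 10.5 MΩ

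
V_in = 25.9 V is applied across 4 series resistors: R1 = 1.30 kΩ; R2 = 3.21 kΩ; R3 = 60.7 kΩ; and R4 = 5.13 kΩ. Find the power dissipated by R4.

P ≈ 0.696 mW

Series current I = V_in/ΣR = 25.9/70.34 = 0.3682 mA.
V(R4) = I·R = 1.889 V; P = V·I = 1.889 × 0.3682 = 0.6955 mW.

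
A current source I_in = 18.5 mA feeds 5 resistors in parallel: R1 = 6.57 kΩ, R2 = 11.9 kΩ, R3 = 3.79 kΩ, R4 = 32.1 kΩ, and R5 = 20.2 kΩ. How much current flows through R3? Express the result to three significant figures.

I ≈ 8.41 mA

ΣG = 1/6.57 + 1/11.9 + 1/3.79 + 1/32.1 + 1/20.2 = 0.5808.
Current divider: I(R3) = I_in · G_k/ΣG = 18.5 × (0.2639/0.5808) = 18.5 × 0.4543 = 8.405 mA.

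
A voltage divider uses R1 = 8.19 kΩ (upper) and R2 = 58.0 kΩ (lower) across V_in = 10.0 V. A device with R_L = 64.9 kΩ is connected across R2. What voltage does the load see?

The load sits in parallel with R2, giving an effective lower resistance R2' = R2·R_L/(R2+R_L) = 30.63 kΩ.
Now apply the divider: V_out = 10.0 × 0.7890 = 7.890 V.
(Unloaded it would be 8.76 V; the load pulls it down.)

V_out ≈ 7.89 V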